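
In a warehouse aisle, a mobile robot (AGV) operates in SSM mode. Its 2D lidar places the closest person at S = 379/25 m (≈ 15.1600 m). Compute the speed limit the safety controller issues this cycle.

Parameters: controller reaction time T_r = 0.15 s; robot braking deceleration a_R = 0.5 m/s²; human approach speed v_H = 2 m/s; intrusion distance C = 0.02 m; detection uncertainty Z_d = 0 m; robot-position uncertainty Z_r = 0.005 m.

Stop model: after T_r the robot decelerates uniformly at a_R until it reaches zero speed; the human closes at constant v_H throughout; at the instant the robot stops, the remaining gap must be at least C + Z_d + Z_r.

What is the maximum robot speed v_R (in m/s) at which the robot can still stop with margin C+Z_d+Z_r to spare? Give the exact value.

v_R_max = 23/10 m/s = 2.3000 m/s

quadratic (1)·v² + (83/20)·v + (-2967/200) = 0
  disc = (83/20)² − 4·(1)·(-2967/200) = 1225/16 ; √disc = 35/4
  v_R = (−(83/20) + 35/4) / (2·(1)) = 23/10 m/s
check:
T_s = v_R/a_R = (23/10)/(1/2) = 4.6000 s
robot in T_r: 2.3000·0.1500 = 0.3450 m
braking distance = 2.3000²/(2·0.5000) = 5.2900 m
human over T_r+T_s: 2.0000·(0.1500+4.6000) = 9.5000 m
C+Z_d+Z_r = 0.0200+0.0000+0.0050 = 0.0250 m
sum ≈ 0.3450+5.2900+9.5000+0.0250 ≈ 15.1600 m = S ✓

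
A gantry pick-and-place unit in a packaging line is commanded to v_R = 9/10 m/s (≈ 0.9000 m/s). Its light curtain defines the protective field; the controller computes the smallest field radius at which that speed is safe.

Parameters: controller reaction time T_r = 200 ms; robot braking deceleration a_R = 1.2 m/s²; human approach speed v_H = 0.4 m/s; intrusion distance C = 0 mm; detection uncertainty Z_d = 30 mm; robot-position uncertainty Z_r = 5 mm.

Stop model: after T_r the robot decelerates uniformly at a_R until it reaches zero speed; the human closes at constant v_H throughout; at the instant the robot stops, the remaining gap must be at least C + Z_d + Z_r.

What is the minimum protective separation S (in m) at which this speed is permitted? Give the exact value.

S_min = 373/400 m = 0.9325 m

T_s = v_R/a_R = (9/10)/(6/5) = 0.7500 s
robot in T_r: 0.9000·0.2000 = 0.1800 m
robot covers 0.9000·0.7500 − ½·1.2000·0.7500² = 0.3375 m while stopping
human over T_r+T_s: 0.4000·(0.2000+0.7500) = 0.3800 m
C+Z_d+Z_r = 0.0000+0.0300+0.0050 = 0.0350 m
S_min ≈ 0.1800+0.3375+0.3800+0.0350  ⇒  S_min = 373/400 m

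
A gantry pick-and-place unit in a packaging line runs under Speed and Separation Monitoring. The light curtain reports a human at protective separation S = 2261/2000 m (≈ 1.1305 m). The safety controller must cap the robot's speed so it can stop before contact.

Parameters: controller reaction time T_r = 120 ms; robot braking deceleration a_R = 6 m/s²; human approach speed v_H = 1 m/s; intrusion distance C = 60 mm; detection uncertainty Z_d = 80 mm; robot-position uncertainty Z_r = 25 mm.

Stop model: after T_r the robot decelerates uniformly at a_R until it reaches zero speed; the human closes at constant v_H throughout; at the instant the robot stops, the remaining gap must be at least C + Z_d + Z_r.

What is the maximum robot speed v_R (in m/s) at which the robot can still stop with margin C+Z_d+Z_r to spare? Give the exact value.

v_R_max = 19/10 m/s = 1.9000 m/s

quadratic (1/12)·v² + (43/150)·v + (-1691/2000) = 0
  disc = (43/150)² − 4·(1/12)·(-1691/2000) = 32761/90000 ; √disc = 181/300
  v_R = (−(43/150) + 181/300) / (2·(1/12)) = 19/10 m/s
check:
T_s = v_R/a_R = (19/10)/6 = 0.3167 s
reaction-phase robot travel = 1.9000·0.1200 = 0.2280 m
robot covers 1.9000·0.3167 − ½·6.0000·0.3167² = 0.3008 m while stopping
human over T_r+T_s: 1.0000·(0.1200+0.3167) = 0.4367 m
margins: 0.0600+0.0800+0.0250 = 0.1650 m
sum ≈ 0.2280+0.3008+0.4367+0.1650 ≈ 1.1305 m = S ✓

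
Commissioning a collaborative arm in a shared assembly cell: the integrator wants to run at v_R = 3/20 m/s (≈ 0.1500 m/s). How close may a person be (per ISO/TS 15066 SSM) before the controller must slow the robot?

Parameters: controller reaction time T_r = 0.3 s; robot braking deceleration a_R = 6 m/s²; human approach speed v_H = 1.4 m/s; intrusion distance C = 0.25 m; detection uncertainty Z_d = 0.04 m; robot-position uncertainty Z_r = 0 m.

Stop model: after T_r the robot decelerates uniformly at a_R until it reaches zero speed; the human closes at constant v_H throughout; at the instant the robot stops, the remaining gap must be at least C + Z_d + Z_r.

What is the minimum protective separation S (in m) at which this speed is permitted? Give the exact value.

braking lasts T_s = (3/20)/6 = 0.0250 s
reaction-phase robot travel = 0.1500·0.3000 = 0.0450 m
braking distance = 0.1500²/(2·6.0000) = 0.0019 m
human over T_r+T_s: 1.4000·(0.3000+0.0250) = 0.4550 m
residual clearance needed = 0.2500+0.0400+0.0000 = 0.2900 m
S_min ≈ 0.0450+0.0019+0.4550+0.2900  ⇒  S_min = 1267/1600 m

S_min = 1267/1600 m = 0.7919 m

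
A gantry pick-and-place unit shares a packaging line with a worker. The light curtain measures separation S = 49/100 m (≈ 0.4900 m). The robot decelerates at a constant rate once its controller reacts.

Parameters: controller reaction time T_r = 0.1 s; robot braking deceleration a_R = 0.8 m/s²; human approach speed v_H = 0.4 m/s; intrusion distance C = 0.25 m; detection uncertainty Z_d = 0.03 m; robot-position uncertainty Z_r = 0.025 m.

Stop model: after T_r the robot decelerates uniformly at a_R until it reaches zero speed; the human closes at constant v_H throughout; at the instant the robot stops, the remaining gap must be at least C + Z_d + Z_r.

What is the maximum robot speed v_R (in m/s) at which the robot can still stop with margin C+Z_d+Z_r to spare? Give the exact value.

v_R_max = 1/5 m/s = 0.2000 m/s

at the boundary: (5/8)·v² + (3/5)·v + (-29/200) = 0
  disc = (3/5)² − 4·(5/8)·(-29/200) = 289/400 ; √disc = 17/20
  v_R = (−(3/5) + 17/20) / (2·(5/8)) = 1/5 m/s
check:
braking lasts T_s = (1/5)/(4/5) = 0.2500 s
robot in T_r: 0.2000·0.1000 = 0.0200 m
braking distance = 0.2000²/(2·0.8000) = 0.0250 m
human closes 0.4000·0.3500 = 0.1400 m
margins: 0.2500+0.0300+0.0250 = 0.3050 m
sum ≈ 0.0200+0.0250+0.1400+0.3050 ≈ 0.4900 m = S ✓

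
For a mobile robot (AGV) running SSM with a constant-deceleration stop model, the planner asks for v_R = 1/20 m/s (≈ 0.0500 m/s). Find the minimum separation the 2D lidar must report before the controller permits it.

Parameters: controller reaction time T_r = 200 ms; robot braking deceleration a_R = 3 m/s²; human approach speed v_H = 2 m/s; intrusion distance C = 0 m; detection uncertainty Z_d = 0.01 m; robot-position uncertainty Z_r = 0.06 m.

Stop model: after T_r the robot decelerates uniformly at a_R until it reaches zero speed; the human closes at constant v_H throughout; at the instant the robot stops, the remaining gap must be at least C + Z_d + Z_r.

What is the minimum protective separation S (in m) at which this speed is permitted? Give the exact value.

S_min = 411/800 m = 0.5138 m

braking lasts T_s = (1/20)/3 = 0.0167 s
robot in T_r: 0.0500·0.2000 = 0.0100 m
braking distance = 0.0500²/(2·3.0000) = 0.0004 m
human closes 2.0000·0.2167 = 0.4333 m
residual clearance needed = 0.0000+0.0100+0.0600 = 0.0700 m
S_min ≈ 0.0100+0.0004+0.4333+0.0700  ⇒  S_min = 411/800 m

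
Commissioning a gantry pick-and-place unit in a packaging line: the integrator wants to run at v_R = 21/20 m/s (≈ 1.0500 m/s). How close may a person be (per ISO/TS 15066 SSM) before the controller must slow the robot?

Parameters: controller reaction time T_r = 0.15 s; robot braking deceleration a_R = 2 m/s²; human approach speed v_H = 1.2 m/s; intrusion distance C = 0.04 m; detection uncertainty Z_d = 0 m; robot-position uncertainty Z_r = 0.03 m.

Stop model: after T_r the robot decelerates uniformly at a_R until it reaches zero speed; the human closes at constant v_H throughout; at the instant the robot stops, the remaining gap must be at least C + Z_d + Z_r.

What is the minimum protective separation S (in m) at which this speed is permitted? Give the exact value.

S_min = 2101/1600 m = 1.3131 m

stop time T_s = (21/20)/2 = 0.5250 s
robot in T_r: 1.0500·0.1500 = 0.1575 m
braking distance = 1.0500²/(2·2.0000) = 0.2756 m
human over T_r+T_s: 1.2000·(0.1500+0.5250) = 0.8100 m
residual clearance needed = 0.0400+0.0000+0.0300 = 0.0700 m
S_min ≈ 0.1575+0.2756+0.8100+0.0700  ⇒  S_min = 2101/1600 m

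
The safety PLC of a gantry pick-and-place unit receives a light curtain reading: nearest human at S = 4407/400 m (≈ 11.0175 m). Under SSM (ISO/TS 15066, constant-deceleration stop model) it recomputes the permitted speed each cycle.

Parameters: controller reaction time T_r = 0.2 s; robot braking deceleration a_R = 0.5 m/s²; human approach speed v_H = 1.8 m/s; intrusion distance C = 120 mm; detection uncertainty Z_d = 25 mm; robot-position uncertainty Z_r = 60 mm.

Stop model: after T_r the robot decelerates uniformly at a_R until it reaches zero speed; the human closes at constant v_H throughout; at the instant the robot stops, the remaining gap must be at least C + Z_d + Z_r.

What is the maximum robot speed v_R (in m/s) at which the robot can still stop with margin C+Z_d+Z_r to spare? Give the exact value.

at the boundary: (1)·v² + (19/5)·v + (-4181/400) = 0
  disc = (19/5)² − 4·(1)·(-4181/400) = 225/4 ; √disc = 15/2
  v_R = (−(19/5) + 15/2) / (2·(1)) = 37/20 m/s
check:
T_s = v_R/a_R = (37/20)/(1/2) = 3.7000 s
robot covers v_R·T_r = 1.8500·0.2000 = 0.3700 m before braking
robot covers 1.8500·3.7000 − ½·0.5000·3.7000² = 3.4225 m while stopping
human closes 1.8000·3.9000 = 7.0200 m
C+Z_d+Z_r = 0.1200+0.0250+0.0600 = 0.2050 m
sum ≈ 0.3700+3.4225+7.0200+0.2050 ≈ 11.0175 m = S ✓

v_R_max = 37/20 m/s = 1.8500 m/s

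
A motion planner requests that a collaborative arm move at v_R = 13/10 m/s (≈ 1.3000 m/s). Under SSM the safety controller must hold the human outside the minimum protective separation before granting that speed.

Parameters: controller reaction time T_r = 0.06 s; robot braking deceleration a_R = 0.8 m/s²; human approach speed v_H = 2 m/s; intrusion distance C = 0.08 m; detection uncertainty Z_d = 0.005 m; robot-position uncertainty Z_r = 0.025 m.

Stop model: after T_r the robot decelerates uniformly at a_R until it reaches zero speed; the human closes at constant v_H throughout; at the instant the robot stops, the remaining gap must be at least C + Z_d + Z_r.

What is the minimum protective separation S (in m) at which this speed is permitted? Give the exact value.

T_s = v_R/a_R = (13/10)/(4/5) = 1.6250 s
robot covers v_R·T_r = 1.3000·0.0600 = 0.0780 m before braking
braking distance = 1.3000²/(2·0.8000) = 1.0562 m
human closes 2.0000·1.6850 = 3.3700 m
margins: 0.0800+0.0050+0.0250 = 0.1100 m
S_min ≈ 0.0780+1.0562+3.3700+0.1100  ⇒  S_min = 18457/4000 m

S_min = 18457/4000 m = 4.6143 m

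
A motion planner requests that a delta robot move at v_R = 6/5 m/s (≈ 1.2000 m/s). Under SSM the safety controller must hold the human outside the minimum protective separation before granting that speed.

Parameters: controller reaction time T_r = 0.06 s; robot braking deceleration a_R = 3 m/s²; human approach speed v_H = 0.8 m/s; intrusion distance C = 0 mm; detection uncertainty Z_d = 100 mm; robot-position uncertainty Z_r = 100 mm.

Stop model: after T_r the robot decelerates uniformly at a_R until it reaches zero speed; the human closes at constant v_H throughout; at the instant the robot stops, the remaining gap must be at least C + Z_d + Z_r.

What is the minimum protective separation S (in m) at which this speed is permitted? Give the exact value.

T_s = v_R/a_R = (6/5)/3 = 0.4000 s
reaction-phase robot travel = 1.2000·0.0600 = 0.0720 m
robot covers 1.2000·0.4000 − ½·3.0000·0.4000² = 0.2400 m while stopping
human closes 0.8000·0.4600 = 0.3680 m
margins: 0.0000+0.1000+0.1000 = 0.2000 m
S_min ≈ 0.0720+0.2400+0.3680+0.2000  ⇒  S_min = 22/25 m

S_min = 22/25 m = 0.8800 m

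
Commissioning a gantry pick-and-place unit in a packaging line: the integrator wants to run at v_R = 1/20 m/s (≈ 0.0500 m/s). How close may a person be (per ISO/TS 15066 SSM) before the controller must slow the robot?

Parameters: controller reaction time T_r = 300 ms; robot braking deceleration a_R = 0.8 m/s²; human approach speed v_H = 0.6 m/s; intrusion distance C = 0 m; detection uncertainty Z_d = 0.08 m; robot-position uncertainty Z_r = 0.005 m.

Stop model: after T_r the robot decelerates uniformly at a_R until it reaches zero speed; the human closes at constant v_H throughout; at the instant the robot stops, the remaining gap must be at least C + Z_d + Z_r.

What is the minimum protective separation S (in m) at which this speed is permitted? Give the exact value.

braking lasts T_s = (1/20)/(4/5) = 0.0625 s
reaction-phase robot travel = 0.0500·0.3000 = 0.0150 m
braking distance = 0.0500²/(2·0.8000) = 0.0016 m
human over T_r+T_s: 0.6000·(0.3000+0.0625) = 0.2175 m
C+Z_d+Z_r = 0.0000+0.0800+0.0050 = 0.0850 m
S_min ≈ 0.0150+0.0016+0.2175+0.0850  ⇒  S_min = 1021/3200 m

S_min = 1021/3200 m = 0.3191 m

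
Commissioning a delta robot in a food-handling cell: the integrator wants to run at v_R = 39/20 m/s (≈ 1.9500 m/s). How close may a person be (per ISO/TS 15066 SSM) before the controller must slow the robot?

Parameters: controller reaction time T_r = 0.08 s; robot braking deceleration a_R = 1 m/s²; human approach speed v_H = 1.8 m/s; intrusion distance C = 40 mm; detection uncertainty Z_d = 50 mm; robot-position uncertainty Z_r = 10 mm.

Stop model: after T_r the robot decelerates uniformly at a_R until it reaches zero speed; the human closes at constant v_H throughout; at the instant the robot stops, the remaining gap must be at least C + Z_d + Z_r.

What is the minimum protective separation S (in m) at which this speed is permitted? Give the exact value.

S_min = 4649/800 m = 5.8113 m

T_s = v_R/a_R = (39/20)/1 = 1.9500 s
robot covers v_R·T_r = 1.9500·0.0800 = 0.1560 m before braking
robot covers 1.9500·1.9500 − ½·1.0000·1.9500² = 1.9013 m while stopping
human over T_r+T_s: 1.8000·(0.0800+1.9500) = 3.6540 m
margins: 0.0400+0.0500+0.0100 = 0.1000 m
S_min ≈ 0.1560+1.9013+3.6540+0.1000  ⇒  S_min = 4649/800 m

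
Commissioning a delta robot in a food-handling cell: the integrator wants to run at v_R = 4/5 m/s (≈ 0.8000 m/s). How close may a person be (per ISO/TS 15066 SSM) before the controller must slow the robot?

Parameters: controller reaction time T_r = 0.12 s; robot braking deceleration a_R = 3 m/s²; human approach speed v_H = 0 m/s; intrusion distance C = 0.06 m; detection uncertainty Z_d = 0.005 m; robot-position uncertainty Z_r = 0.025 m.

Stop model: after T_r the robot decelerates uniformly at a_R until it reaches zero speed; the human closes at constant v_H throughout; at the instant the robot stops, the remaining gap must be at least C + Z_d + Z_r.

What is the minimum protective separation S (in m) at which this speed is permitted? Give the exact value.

stop time T_s = (4/5)/3 = 0.2667 s
robot covers v_R·T_r = 0.8000·0.1200 = 0.0960 m before braking
robot covers 0.8000·0.2667 − ½·3.0000·0.2667² = 0.1067 m while stopping
person approaches 0.0000·(0.1200+0.2667) = 0.0000 m
residual clearance needed = 0.0600+0.0050+0.0250 = 0.0900 m
S_min ≈ 0.0960+0.1067+0.0000+0.0900  ⇒  S_min = 439/1500 m

S_min = 439/1500 m = 0.2927 m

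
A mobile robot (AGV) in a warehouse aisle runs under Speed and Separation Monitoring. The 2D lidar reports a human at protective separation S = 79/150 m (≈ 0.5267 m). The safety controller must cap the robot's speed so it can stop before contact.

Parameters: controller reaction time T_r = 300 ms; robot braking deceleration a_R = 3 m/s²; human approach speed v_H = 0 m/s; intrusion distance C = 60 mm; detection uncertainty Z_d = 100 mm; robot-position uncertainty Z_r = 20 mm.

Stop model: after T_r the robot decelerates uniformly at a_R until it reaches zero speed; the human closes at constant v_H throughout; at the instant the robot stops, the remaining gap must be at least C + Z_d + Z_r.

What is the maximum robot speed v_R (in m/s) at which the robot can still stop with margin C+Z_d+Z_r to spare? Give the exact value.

collect terms ⇒ (1/6)·v_R² + (3/10)·v_R + (-26/75) = 0
  disc = (3/10)² − 4·(1/6)·(-26/75) = 289/900 ; √disc = 17/30
  v_R = (−(3/10) + 17/30) / (2·(1/6)) = 4/5 m/s
check:
T_s = v_R/a_R = (4/5)/3 = 0.2667 s
robot covers v_R·T_r = 0.8000·0.3000 = 0.2400 m before braking
braking distance = 0.8000²/(2·3.0000) = 0.1067 m
human over T_r+T_s: 0.0000·(0.3000+0.2667) = 0.0000 m
margins: 0.0600+0.1000+0.0200 = 0.1800 m
sum ≈ 0.2400+0.1067+0.0000+0.1800 ≈ 0.5267 m = S ✓

v_R_max = 4/5 m/s = 0.8000 m/s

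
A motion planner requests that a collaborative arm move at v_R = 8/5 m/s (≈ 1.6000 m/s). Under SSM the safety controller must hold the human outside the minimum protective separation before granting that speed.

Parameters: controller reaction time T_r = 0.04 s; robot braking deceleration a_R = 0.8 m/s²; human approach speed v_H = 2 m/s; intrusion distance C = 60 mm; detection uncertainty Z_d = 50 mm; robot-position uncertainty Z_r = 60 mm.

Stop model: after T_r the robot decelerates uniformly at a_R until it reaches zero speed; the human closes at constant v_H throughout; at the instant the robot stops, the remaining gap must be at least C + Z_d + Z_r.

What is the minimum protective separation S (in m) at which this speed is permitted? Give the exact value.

braking lasts T_s = (8/5)/(4/5) = 2.0000 s
robot in T_r: 1.6000·0.0400 = 0.0640 m
braking distance = 1.6000²/(2·0.8000) = 1.6000 m
person approaches 2.0000·(0.0400+2.0000) = 4.0800 m
residual clearance needed = 0.0600+0.0500+0.0600 = 0.1700 m
S_min ≈ 0.0640+1.6000+4.0800+0.1700  ⇒  S_min = 2957/500 m

S_min = 2957/500 m = 5.9140 m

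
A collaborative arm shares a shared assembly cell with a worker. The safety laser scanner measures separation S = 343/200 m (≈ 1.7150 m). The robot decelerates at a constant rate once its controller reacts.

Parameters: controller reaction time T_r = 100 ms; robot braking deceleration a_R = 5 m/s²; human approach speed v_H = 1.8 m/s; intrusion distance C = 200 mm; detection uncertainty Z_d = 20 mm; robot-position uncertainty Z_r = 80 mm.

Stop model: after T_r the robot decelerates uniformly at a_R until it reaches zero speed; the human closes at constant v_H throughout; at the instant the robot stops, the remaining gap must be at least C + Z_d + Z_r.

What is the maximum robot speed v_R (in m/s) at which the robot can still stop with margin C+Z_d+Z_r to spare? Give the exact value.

quadratic (1/10)·v² + (23/50)·v + (-247/200) = 0
  disc = (23/50)² − 4·(1/10)·(-247/200) = 441/625 ; √disc = 21/25
  v_R = (−(23/50) + 21/25) / (2·(1/10)) = 19/10 m/s
check:
stop time T_s = (19/10)/5 = 0.3800 s
reaction-phase robot travel = 1.9000·0.1000 = 0.1900 m
braking distance = 1.9000²/(2·5.0000) = 0.3610 m
human closes 1.8000·0.4800 = 0.8640 m
C+Z_d+Z_r = 0.2000+0.0200+0.0800 = 0.3000 m
sum ≈ 0.1900+0.3610+0.8640+0.3000 ≈ 1.7150 m = S ✓

v_R_max = 19/10 m/s = 1.9000 m/s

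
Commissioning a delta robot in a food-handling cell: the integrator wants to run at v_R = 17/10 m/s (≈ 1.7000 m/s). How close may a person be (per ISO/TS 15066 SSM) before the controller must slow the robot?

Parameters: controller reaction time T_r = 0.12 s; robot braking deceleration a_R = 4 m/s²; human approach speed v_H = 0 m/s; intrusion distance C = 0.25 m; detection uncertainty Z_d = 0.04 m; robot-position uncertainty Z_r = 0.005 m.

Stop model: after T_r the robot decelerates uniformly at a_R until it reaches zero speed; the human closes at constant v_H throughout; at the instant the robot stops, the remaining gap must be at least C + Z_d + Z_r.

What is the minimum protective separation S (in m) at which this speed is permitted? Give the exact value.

S_min = 3441/4000 m = 0.8602 m

stop time T_s = (17/10)/4 = 0.4250 s
robot in T_r: 1.7000·0.1200 = 0.2040 m
robot covers 1.7000·0.4250 − ½·4.0000·0.4250² = 0.3613 m while stopping
person approaches 0.0000·(0.1200+0.4250) = 0.0000 m
residual clearance needed = 0.2500+0.0400+0.0050 = 0.2950 m
S_min ≈ 0.2040+0.3613+0.0000+0.2950  ⇒  S_min = 3441/4000 m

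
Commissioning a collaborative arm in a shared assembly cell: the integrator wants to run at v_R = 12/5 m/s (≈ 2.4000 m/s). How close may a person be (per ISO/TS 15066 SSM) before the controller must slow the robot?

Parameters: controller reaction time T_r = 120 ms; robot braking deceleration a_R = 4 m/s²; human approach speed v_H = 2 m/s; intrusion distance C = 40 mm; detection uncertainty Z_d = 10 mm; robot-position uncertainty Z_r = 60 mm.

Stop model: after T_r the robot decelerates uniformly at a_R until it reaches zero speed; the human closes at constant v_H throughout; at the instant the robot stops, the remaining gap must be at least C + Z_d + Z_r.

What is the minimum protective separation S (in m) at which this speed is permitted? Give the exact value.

S_min = 1279/500 m = 2.5580 m

stop time T_s = (12/5)/4 = 0.6000 s
robot covers v_R·T_r = 2.4000·0.1200 = 0.2880 m before braking
robot under decel: 2.4000²/(2·4.0000) = 0.7200 m
human over T_r+T_s: 2.0000·(0.1200+0.6000) = 1.4400 m
residual clearance needed = 0.0400+0.0100+0.0600 = 0.1100 m
S_min ≈ 0.2880+0.7200+1.4400+0.1100  ⇒  S_min = 1279/500 m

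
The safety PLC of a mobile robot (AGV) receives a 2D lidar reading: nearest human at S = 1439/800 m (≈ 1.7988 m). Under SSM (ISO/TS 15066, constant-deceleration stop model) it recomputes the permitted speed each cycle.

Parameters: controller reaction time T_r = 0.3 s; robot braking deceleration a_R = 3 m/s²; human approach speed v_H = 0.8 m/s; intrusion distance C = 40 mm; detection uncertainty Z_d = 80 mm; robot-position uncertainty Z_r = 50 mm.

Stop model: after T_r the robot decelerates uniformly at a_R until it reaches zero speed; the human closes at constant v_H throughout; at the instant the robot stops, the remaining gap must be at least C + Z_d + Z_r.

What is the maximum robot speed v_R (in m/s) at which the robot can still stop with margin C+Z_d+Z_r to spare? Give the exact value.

quadratic (1/6)·v² + (17/30)·v + (-1111/800) = 0
  disc = (17/30)² − 4·(1/6)·(-1111/800) = 4489/3600 ; √disc = 67/60
  v_R = (−(17/30) + 67/60) / (2·(1/6)) = 33/20 m/s
check:
braking lasts T_s = (33/20)/3 = 0.5500 s
robot in T_r: 1.6500·0.3000 = 0.4950 m
braking distance = 1.6500²/(2·3.0000) = 0.4537 m
human over T_r+T_s: 0.8000·(0.3000+0.5500) = 0.6800 m
C+Z_d+Z_r = 0.0400+0.0800+0.0500 = 0.1700 m
sum ≈ 0.4950+0.4537+0.6800+0.1700 ≈ 1.7988 m = S ✓

v_R_max = 33/20 m/s = 1.6500 m/s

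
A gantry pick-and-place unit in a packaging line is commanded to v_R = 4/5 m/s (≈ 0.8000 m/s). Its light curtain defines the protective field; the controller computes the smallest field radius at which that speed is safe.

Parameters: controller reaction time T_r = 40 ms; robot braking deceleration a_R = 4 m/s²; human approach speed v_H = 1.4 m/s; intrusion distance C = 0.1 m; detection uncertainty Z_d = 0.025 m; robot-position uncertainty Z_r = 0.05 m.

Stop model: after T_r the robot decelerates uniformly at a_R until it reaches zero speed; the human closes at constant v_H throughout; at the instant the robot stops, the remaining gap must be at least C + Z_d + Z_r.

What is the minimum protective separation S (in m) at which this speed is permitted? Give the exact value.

S_min = 623/1000 m = 0.6230 m

braking lasts T_s = (4/5)/4 = 0.2000 s
robot covers v_R·T_r = 0.8000·0.0400 = 0.0320 m before braking
braking distance = 0.8000²/(2·4.0000) = 0.0800 m
person approaches 1.4000·(0.0400+0.2000) = 0.3360 m
margins: 0.1000+0.0250+0.0500 = 0.1750 m
S_min ≈ 0.0320+0.0800+0.3360+0.1750  ⇒  S_min = 623/1000 m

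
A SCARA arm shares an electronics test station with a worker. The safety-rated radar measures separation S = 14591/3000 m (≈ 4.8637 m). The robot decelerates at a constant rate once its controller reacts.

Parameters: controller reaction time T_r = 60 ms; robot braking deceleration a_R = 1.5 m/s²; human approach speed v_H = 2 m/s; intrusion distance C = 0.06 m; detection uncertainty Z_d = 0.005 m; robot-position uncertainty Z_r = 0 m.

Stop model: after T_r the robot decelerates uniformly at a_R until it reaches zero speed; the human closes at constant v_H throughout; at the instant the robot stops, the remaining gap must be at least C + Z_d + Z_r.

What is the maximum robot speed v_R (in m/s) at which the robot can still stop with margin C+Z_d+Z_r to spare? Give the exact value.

quadratic (1/3)·v² + (209/150)·v + (-3509/750) = 0
  disc = (209/150)² − 4·(1/3)·(-3509/750) = 20449/2500 ; √disc = 143/50
  v_R = (−(209/150) + 143/50) / (2·(1/3)) = 11/5 m/s
check:
T_s = v_R/a_R = (11/5)/(3/2) = 1.4667 s
robot covers v_R·T_r = 2.2000·0.0600 = 0.1320 m before braking
robot covers 2.2000·1.4667 − ½·1.5000·1.4667² = 1.6133 m while stopping
person approaches 2.0000·(0.0600+1.4667) = 3.0533 m
residual clearance needed = 0.0600+0.0050+0.0000 = 0.0650 m
sum ≈ 0.1320+1.6133+3.0533+0.0650 ≈ 4.8637 m = S ✓

v_R_max = 11/5 m/s = 2.2000 m/s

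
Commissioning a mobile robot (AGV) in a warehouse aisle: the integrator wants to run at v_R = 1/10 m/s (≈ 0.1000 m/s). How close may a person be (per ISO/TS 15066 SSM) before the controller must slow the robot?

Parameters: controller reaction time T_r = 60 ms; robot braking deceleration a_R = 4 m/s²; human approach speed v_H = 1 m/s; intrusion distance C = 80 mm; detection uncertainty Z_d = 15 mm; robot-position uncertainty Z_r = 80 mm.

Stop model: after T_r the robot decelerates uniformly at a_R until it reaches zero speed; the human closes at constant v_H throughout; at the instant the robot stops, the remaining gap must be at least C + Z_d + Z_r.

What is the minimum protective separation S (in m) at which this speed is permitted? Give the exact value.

braking lasts T_s = (1/10)/4 = 0.0250 s
robot in T_r: 0.1000·0.0600 = 0.0060 m
robot under decel: 0.1000²/(2·4.0000) = 0.0013 m
human closes 1.0000·0.0850 = 0.0850 m
C+Z_d+Z_r = 0.0800+0.0150+0.0800 = 0.1750 m
S_min ≈ 0.0060+0.0013+0.0850+0.1750  ⇒  S_min = 1069/4000 m

S_min = 1069/4000 m = 0.2672 m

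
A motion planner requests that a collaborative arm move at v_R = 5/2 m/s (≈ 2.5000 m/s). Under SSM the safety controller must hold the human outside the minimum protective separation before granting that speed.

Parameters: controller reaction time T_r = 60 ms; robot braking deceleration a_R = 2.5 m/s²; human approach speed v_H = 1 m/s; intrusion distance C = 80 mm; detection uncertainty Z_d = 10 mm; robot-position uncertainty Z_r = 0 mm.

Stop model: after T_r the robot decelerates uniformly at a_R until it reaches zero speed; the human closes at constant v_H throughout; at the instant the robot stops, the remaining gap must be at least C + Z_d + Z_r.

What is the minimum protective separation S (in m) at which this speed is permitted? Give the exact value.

S_min = 51/20 m = 2.5500 m

stop time T_s = (5/2)/(5/2) = 1.0000 s
reaction-phase robot travel = 2.5000·0.0600 = 0.1500 m
braking distance = 2.5000²/(2·2.5000) = 1.2500 m
human over T_r+T_s: 1.0000·(0.0600+1.0000) = 1.0600 m
residual clearance needed = 0.0800+0.0100+0.0000 = 0.0900 m
S_min ≈ 0.1500+1.2500+1.0600+0.0900  ⇒  S_min = 51/20 m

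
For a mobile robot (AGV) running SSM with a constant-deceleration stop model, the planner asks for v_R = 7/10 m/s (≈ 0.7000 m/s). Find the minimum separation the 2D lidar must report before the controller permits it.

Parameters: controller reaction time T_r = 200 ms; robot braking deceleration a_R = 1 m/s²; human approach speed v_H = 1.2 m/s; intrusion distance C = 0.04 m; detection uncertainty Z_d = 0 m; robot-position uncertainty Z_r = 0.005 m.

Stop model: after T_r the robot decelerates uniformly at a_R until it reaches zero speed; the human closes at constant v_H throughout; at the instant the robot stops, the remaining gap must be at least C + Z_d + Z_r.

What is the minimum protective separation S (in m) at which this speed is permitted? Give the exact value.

S_min = 151/100 m = 1.5100 m

braking lasts T_s = (7/10)/1 = 0.7000 s
robot in T_r: 0.7000·0.2000 = 0.1400 m
robot under decel: 0.7000²/(2·1.0000) = 0.2450 m
human closes 1.2000·0.9000 = 1.0800 m
residual clearance needed = 0.0400+0.0000+0.0050 = 0.0450 m
S_min ≈ 0.1400+0.2450+1.0800+0.0450  ⇒  S_min = 151/100 m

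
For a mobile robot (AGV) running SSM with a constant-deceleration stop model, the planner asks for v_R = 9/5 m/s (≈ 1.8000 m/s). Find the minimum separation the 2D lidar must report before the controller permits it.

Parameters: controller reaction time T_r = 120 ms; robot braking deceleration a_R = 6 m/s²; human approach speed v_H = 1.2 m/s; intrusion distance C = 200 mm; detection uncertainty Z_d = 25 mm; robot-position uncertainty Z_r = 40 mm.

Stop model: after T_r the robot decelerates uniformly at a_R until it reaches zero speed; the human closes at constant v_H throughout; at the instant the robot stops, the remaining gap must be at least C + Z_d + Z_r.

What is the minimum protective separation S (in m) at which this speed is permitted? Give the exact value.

S_min = 251/200 m = 1.2550 m

T_s = v_R/a_R = (9/5)/6 = 0.3000 s
robot in T_r: 1.8000·0.1200 = 0.2160 m
robot under decel: 1.8000²/(2·6.0000) = 0.2700 m
person approaches 1.2000·(0.1200+0.3000) = 0.5040 m
residual clearance needed = 0.2000+0.0250+0.0400 = 0.2650 m
S_min ≈ 0.2160+0.2700+0.5040+0.2650  ⇒  S_min = 251/200 m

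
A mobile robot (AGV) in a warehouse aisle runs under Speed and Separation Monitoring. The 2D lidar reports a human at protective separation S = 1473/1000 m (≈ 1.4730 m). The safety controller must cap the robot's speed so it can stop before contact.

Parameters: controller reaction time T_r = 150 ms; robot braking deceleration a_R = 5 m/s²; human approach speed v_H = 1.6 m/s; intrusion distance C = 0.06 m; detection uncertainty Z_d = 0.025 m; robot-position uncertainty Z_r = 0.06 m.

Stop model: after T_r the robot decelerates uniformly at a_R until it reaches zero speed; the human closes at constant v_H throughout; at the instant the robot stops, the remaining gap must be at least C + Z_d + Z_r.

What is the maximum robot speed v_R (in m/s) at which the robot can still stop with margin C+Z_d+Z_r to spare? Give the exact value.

v_R_max = 17/10 m/s = 1.7000 m/s

collect terms ⇒ (1/10)·v_R² + (47/100)·v_R + (-136/125) = 0
  disc = (47/100)² − 4·(1/10)·(-136/125) = 6561/10000 ; √disc = 81/100
  v_R = (−(47/100) + 81/100) / (2·(1/10)) = 17/10 m/s
check:
T_s = v_R/a_R = (17/10)/5 = 0.3400 s
robot in T_r: 1.7000·0.1500 = 0.2550 m
braking distance = 1.7000²/(2·5.0000) = 0.2890 m
human closes 1.6000·0.4900 = 0.7840 m
residual clearance needed = 0.0600+0.0250+0.0600 = 0.1450 m
sum ≈ 0.2550+0.2890+0.7840+0.1450 ≈ 1.4730 m = S ✓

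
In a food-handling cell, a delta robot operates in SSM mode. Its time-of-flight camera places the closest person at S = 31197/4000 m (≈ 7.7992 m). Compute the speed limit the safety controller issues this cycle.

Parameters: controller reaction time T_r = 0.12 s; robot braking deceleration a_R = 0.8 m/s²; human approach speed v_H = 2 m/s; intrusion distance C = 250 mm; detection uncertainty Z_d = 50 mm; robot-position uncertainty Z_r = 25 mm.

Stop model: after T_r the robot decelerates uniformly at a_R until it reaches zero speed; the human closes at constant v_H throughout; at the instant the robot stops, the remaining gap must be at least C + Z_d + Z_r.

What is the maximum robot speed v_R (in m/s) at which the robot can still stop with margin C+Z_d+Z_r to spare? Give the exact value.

quadratic (5/8)·v² + (131/50)·v + (-28937/4000) = 0
  disc = (131/50)² − 4·(5/8)·(-28937/4000) = 998001/40000 ; √disc = 999/200
  v_R = (−(131/50) + 999/200) / (2·(5/8)) = 19/10 m/s
check:
stop time T_s = (19/10)/(4/5) = 2.3750 s
robot in T_r: 1.9000·0.1200 = 0.2280 m
robot covers 1.9000·2.3750 − ½·0.8000·2.3750² = 2.2563 m while stopping
person approaches 2.0000·(0.1200+2.3750) = 4.9900 m
C+Z_d+Z_r = 0.2500+0.0500+0.0250 = 0.3250 m
sum ≈ 0.2280+2.2563+4.9900+0.3250 ≈ 7.7992 m = S ✓

v_R_max = 19/10 m/s = 1.9000 m/s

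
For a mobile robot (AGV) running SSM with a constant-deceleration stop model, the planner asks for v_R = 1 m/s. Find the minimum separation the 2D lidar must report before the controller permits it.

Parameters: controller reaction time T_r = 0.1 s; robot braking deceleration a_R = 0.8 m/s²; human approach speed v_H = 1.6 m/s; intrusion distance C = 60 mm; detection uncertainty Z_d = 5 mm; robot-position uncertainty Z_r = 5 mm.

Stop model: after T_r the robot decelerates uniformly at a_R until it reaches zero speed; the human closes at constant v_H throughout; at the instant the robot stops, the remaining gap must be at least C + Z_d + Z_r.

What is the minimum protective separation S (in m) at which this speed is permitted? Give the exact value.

S_min = 591/200 m = 2.9550 m

braking lasts T_s = 1/(4/5) = 1.2500 s
robot covers v_R·T_r = 1.0000·0.1000 = 0.1000 m before braking
braking distance = 1.0000²/(2·0.8000) = 0.6250 m
person approaches 1.6000·(0.1000+1.2500) = 2.1600 m
margins: 0.0600+0.0050+0.0050 = 0.0700 m
S_min ≈ 0.1000+0.6250+2.1600+0.0700  ⇒  S_min = 591/200 m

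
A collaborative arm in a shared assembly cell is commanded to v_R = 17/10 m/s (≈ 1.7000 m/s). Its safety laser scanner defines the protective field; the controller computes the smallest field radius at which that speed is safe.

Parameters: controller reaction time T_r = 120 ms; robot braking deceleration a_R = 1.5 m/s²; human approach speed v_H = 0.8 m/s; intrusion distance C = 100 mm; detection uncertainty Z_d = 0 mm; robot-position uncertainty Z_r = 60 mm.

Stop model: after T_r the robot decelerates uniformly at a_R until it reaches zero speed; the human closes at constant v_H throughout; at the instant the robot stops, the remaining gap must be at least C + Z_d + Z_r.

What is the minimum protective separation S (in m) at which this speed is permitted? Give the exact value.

S_min = 233/100 m = 2.3300 m

T_s = v_R/a_R = (17/10)/(3/2) = 1.1333 s
reaction-phase robot travel = 1.7000·0.1200 = 0.2040 m
braking distance = 1.7000²/(2·1.5000) = 0.9633 m
human over T_r+T_s: 0.8000·(0.1200+1.1333) = 1.0027 m
residual clearance needed = 0.1000+0.0000+0.0600 = 0.1600 m
S_min ≈ 0.2040+0.9633+1.0027+0.1600  ⇒  S_min = 233/100 m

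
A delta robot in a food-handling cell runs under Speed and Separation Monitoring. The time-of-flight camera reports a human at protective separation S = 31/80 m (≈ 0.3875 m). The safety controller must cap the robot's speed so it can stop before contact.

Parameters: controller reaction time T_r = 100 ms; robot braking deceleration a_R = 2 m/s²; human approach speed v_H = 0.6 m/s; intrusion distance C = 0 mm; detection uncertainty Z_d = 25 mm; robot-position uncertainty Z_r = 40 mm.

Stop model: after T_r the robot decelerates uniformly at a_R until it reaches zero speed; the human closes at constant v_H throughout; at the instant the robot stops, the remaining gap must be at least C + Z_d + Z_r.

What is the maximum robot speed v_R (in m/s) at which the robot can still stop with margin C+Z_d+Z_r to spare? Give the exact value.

v_R_max = 1/2 m/s = 0.5000 m/s

at the boundary: (1/4)·v² + (2/5)·v + (-21/80) = 0
  disc = (2/5)² − 4·(1/4)·(-21/80) = 169/400 ; √disc = 13/20
  v_R = (−(2/5) + 13/20) / (2·(1/4)) = 1/2 m/s
check:
T_s = v_R/a_R = (1/2)/2 = 0.2500 s
robot covers v_R·T_r = 0.5000·0.1000 = 0.0500 m before braking
robot covers 0.5000·0.2500 − ½·2.0000·0.2500² = 0.0625 m while stopping
human closes 0.6000·0.3500 = 0.2100 m
residual clearance needed = 0.0000+0.0250+0.0400 = 0.0650 m
sum ≈ 0.0500+0.0625+0.2100+0.0650 ≈ 0.3875 m = S ✓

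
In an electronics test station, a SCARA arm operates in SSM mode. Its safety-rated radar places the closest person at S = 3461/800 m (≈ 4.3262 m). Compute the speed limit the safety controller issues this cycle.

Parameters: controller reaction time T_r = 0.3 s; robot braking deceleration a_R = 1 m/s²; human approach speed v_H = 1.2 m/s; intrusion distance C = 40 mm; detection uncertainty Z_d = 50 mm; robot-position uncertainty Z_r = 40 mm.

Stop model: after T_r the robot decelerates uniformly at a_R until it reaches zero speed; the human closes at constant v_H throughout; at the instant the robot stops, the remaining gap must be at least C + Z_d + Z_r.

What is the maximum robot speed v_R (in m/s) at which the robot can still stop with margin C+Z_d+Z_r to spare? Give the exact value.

collect terms ⇒ (1/2)·v_R² + (3/2)·v_R + (-3069/800) = 0
  disc = (3/2)² − 4·(1/2)·(-3069/800) = 3969/400 ; √disc = 63/20
  v_R = (−(3/2) + 63/20) / (2·(1/2)) = 33/20 m/s
check:
T_s = v_R/a_R = (33/20)/1 = 1.6500 s
robot covers v_R·T_r = 1.6500·0.3000 = 0.4950 m before braking
robot under decel: 1.6500²/(2·1.0000) = 1.3613 m
human closes 1.2000·1.9500 = 2.3400 m
residual clearance needed = 0.0400+0.0500+0.0400 = 0.1300 m
sum ≈ 0.4950+1.3613+2.3400+0.1300 ≈ 4.3262 m = S ✓

v_R_max = 33/20 m/s = 1.6500 m/s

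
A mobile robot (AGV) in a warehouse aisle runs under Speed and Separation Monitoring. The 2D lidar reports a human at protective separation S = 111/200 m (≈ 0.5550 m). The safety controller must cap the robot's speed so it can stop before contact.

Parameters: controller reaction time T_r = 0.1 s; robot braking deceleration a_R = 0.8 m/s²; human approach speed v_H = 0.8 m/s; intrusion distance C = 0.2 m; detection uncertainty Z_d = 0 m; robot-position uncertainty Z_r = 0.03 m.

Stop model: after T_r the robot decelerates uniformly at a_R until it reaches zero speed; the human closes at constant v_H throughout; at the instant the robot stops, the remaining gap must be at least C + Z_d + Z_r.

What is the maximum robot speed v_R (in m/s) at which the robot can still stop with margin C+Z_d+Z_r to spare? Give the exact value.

v_R_max = 1/5 m/s = 0.2000 m/s

collect terms ⇒ (5/8)·v_R² + (11/10)·v_R + (-49/200) = 0
  disc = (11/10)² − 4·(5/8)·(-49/200) = 729/400 ; √disc = 27/20
  v_R = (−(11/10) + 27/20) / (2·(5/8)) = 1/5 m/s
check:
braking lasts T_s = (1/5)/(4/5) = 0.2500 s
robot in T_r: 0.2000·0.1000 = 0.0200 m
robot under decel: 0.2000²/(2·0.8000) = 0.0250 m
person approaches 0.8000·(0.1000+0.2500) = 0.2800 m
residual clearance needed = 0.2000+0.0000+0.0300 = 0.2300 m
sum ≈ 0.0200+0.0250+0.2800+0.2300 ≈ 0.5550 m = S ✓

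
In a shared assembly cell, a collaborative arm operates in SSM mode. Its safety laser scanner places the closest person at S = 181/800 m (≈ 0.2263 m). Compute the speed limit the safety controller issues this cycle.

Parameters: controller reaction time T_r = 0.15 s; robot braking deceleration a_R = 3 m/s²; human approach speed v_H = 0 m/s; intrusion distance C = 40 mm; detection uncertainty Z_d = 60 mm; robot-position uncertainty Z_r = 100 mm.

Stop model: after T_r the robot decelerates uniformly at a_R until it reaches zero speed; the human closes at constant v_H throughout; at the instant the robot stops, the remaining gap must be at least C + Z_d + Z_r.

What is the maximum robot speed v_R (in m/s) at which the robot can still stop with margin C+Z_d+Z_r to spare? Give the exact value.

v_R_max = 3/20 m/s = 0.1500 m/s

quadratic (1/6)·v² + (3/20)·v + (-21/800) = 0
  disc = (3/20)² − 4·(1/6)·(-21/800) = 1/25 ; √disc = 1/5
  v_R = (−(3/20) + 1/5) / (2·(1/6)) = 3/20 m/s
check:
T_s = v_R/a_R = (3/20)/3 = 0.0500 s
reaction-phase robot travel = 0.1500·0.1500 = 0.0225 m
robot covers 0.1500·0.0500 − ½·3.0000·0.0500² = 0.0037 m while stopping
human closes 0.0000·0.2000 = 0.0000 m
C+Z_d+Z_r = 0.0400+0.0600+0.1000 = 0.2000 m
sum ≈ 0.0225+0.0037+0.0000+0.2000 ≈ 0.2263 m = S ✓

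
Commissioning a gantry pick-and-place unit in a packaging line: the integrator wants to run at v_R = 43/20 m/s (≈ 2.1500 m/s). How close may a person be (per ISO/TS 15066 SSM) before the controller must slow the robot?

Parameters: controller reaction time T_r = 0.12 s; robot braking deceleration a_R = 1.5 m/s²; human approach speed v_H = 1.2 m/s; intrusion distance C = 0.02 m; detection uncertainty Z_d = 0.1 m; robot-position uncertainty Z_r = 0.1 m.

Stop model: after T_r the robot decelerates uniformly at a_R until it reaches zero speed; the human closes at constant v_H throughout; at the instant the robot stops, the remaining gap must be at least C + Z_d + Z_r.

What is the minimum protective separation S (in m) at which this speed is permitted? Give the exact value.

S_min = 23297/6000 m = 3.8828 m

T_s = v_R/a_R = (43/20)/(3/2) = 1.4333 s
robot in T_r: 2.1500·0.1200 = 0.2580 m
robot under decel: 2.1500²/(2·1.5000) = 1.5408 m
person approaches 1.2000·(0.1200+1.4333) = 1.8640 m
C+Z_d+Z_r = 0.0200+0.1000+0.1000 = 0.2200 m
S_min ≈ 0.2580+1.5408+1.8640+0.2200  ⇒  S_min = 23297/6000 m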